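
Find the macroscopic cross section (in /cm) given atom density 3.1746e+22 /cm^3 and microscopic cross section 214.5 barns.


Sigma = N * sigma_barns * 1e-24
Sigma = 3.1746e+22 * 214.5 * 1e-24
Sigma = 6.8095 /cm

6.8095


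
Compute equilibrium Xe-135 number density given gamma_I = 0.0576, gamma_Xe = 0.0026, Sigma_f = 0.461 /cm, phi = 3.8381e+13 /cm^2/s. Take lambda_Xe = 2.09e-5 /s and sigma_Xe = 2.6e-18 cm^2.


Xe_eq = (gamma_I + gamma_Xe) * Sigma_f * phi / (lambda_Xe + sigma_Xe * phi)
Numerator = (0.0576 + 0.0026) * 0.461 * 3.8381e+13 = 1.065157e+12
Denominator = 2.09e-5 + 2.6e-18 * 3.8381e+13 = 1.206906e-04
Xe_eq = 1.065157e+12 / 1.206906e-04 = 8.8255e+15 /cm^3

8.8255e+15


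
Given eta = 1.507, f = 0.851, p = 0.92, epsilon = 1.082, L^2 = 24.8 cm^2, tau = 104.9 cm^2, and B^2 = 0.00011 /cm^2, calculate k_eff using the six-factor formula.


k_inf = eta*f*p*eps = 1.507*0.851*0.92*1.082 = 1.276609
P_TNL = 1/(1 + L^2*B^2) = 1/(1 + 24.8*0.00011) = 0.9972794
P_FNL = exp(-B^2*tau) = exp(-0.00011*104.9) = 0.9885273
k_eff = k_inf * P_TNL * P_FNL = 1.276609 * 0.9972794 * 0.9885273
k_eff = 1.2585

1.2585


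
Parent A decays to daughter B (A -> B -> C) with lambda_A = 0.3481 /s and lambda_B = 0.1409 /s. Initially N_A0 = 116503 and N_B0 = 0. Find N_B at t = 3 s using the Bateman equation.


N_B(t) = lambda_A * N_A0 / (lambda_B - lambda_A) * [exp(-lambda_A*t) - exp(-lambda_B*t)]
exp(-0.3481*3) = 0.3519381; exp(-0.1409*3) = 0.6552752
N_B = 0.3481 * 116503 / (0.1409 - 0.3481) * (0.3519381 - 0.6552752)
N_B = 59371

59371


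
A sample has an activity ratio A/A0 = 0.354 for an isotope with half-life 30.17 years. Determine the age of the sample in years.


lambda = ln(2) / t_half = ln(2) / 30.17 = 0.02297472 /yr
t = -ln(A/A0) / lambda
t = -ln(0.354) / 0.02297472
t = 45.200 yr

45.200


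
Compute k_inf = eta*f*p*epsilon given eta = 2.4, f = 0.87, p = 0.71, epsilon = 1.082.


k_inf = eta * f * p * epsilon
k_inf = 2.4 * 0.87 * 0.71 * 1.082
k_inf = 1.6040

1.6040


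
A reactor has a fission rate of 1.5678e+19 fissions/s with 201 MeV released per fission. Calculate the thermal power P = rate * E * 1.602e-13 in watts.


P = fission_rate * E_MeV * 1.602e-13
P = 1.5678e+19 * 201 * 1.602e-13
P = 5.0483e+08 W

5.0483e+08


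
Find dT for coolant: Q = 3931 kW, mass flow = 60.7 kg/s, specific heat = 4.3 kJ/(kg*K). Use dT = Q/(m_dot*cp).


dT = Q / (m_dot * cp)
dT = 3931 / (60.7 * 4.3)
dT = 15.061 C

15.061


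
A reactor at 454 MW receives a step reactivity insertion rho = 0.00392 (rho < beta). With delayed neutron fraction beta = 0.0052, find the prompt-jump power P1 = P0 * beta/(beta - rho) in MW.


P1/P0 = beta / (beta - rho)
P1/P0 = 0.0052 / (0.0052 - 0.00392) = 4.062500
P1 = 454 * 4.062500 = 1844.4 MW

1844.4


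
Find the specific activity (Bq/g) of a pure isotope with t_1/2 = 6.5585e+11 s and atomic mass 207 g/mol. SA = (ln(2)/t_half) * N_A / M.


lambda = ln(2) / t_half = ln(2) / 6.5585e+11 = 1.056868e-12 /s
SA = lambda * N_A / M
SA = 1.056868e-12 * 6.022e23 / 207
SA = 3.0746e+09 Bq/g

3.0746e+09


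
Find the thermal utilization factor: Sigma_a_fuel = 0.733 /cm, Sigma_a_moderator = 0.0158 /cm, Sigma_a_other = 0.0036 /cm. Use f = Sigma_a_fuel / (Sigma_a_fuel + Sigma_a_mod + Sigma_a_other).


f = Sigma_a_fuel / (Sigma_a_fuel + Sigma_a_mod + Sigma_a_other)
f = 0.733 / (0.733 + 0.0158 + 0.0036)
f = 0.97422

0.97422


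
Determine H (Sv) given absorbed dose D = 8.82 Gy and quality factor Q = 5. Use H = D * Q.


H = D * Q
H = 8.82 * 5
H = 44.100 Sv

44.100


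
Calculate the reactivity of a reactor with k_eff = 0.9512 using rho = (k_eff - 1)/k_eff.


rho = (k_eff - 1) / k_eff
rho = (0.9512 - 1) / 0.9512
rho = -0.051304

-0.051304


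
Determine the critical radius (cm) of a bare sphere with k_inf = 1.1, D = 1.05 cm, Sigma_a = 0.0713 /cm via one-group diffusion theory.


L^2 = D / Sigma_a = 1.05 / 0.0713 = 14.72651 cm^2
B_m^2 = (k_inf - 1) / L^2 = (1.1 - 1) / 14.72651 = 0.006790475 /cm^2
For a bare sphere: B_g = pi/R, so R_c = pi / sqrt(B_m^2)
R_c = pi / sqrt(0.006790475) = 38.124 cm

38.124


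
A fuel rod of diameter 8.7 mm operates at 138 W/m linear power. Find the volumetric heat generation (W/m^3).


r = D / 2 / 1000 = 8.7 / 2 / 1000 = 0.00435 m
q''' = q' / (pi * r^2)
q''' = 138 / (pi * 0.00435^2)
q''' = 2.3214e+06 W/m^3

2.3214e+06


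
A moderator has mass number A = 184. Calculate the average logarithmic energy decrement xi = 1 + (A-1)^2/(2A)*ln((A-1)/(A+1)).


xi = 1 + (A-1)^2/(2A) * ln((A-1)/(A+1))
xi = 1 + (184-1)^2/(2*184) * ln((184-1)/(184 +1))
xi = 0.010830

0.010830


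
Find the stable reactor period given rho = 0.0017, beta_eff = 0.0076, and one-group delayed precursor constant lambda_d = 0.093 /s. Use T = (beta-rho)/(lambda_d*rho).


T = (beta - rho) / (lambda_d * rho)
T = (0.0076 - 0.0017) / (0.093 * 0.0017)
T = 37.318 s

37.318


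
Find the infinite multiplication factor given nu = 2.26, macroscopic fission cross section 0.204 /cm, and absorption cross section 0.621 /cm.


k_inf = nu * Sigma_f / Sigma_a
k_inf = 2.26 * 0.204 / 0.621
k_inf = 0.74242

0.74242


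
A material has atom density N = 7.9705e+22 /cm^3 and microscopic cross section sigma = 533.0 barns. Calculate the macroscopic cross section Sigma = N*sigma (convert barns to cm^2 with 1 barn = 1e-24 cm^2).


Sigma = N * sigma_barns * 1e-24
Sigma = 7.9705e+22 * 533.0 * 1e-24
Sigma = 42.483 /cm

42.483


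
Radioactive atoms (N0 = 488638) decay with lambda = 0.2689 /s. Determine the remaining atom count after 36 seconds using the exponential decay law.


N = N0 * exp(-lambda * t)
N = 488638 * exp(-0.2689 * 36)
N = 30.538

30.538


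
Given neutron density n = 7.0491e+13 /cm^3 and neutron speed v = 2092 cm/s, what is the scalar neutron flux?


phi = n * v
phi = 7.0491e+13 * 2092
phi = 1.4747e+17 /cm^2/s

1.4747e+17


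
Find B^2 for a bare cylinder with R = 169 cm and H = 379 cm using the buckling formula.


B^2 = (2.405/R)^2 + (pi/H)^2
B^2 = (2.405/169)^2 + (pi/379)^2
B^2 = 2.7123e-04 /cm^2

2.7123e-04


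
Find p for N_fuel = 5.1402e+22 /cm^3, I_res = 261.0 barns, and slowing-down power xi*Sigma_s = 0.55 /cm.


p = exp(-N * I * 1e-24 / (xi*Sigma_s))
p = exp(-5.1402e+22 * 261.0 * 1e-24 / 0.55)
p = 2.5494e-11

2.5494e-11


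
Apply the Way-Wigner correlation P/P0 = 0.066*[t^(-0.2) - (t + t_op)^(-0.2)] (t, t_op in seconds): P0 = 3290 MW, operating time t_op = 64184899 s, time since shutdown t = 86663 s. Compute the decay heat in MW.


P/P0 = 0.066 * [t^(-0.2) - (t + t_op)^(-0.2)]
P/P0 = 0.066 * [86663^(-0.2) - (86663 + 64184899)^(-0.2)]
P/P0 = 0.066 * [0.1029042 - 0.02744077] = 0.004980586
P = 3290 * 0.004980586 = 16.386 MW

16.386


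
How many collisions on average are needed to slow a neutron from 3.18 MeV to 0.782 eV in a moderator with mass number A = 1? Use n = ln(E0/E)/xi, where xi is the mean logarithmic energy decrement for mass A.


xi = 1 + (A-1)^2/(2A)*ln((A-1)/(A+1)) = 1 (for A = 1)
n = ln(E0/E) / xi
n = ln(3.18e6 / 0.782) / 1
n = ln(4.066496e+06) / 1 = 15.218

15.218


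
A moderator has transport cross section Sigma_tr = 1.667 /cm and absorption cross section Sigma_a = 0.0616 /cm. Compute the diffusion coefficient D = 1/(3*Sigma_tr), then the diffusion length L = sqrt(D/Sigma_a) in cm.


D = 1 / (3 * Sigma_tr) = 1 / (3 * 1.667) = 0.1999600 cm
L = sqrt(D / Sigma_a)
L = sqrt(0.1999600 / 0.0616)
L = 1.8017 cm

1.8017


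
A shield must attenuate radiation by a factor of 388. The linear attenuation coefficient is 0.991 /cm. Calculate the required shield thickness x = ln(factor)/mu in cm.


x = ln(factor) / mu
x = ln(388) / 0.991
x = 6.0151 cm

6.0151


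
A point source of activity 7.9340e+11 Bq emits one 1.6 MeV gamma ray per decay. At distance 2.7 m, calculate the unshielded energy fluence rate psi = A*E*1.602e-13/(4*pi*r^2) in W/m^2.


psi = A * E * 1.602e-13 / (4*pi*r^2)
psi = 7.9340e+11 * 1.6 * 1.602e-13 / (4*pi*2.7^2)
psi = 0.0022199 W/m^2

0.0022199


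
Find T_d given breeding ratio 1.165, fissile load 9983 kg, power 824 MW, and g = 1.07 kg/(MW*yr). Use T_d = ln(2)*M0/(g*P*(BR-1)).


Breeding gain G = BR - 1 = 1.165 - 1 = 0.165
Fissile production rate = g * P * G = 1.07 * 824 * 0.165 = 145.4772 kg/yr
T_d = ln(2) * M0 / (g * P * G)
T_d = ln(2) * 9983 / 145.4772 = 47.565 yr

47.565


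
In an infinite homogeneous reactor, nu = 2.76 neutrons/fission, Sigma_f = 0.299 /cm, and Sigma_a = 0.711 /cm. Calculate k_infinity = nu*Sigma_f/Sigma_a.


k_inf = nu * Sigma_f / Sigma_a
k_inf = 2.76 * 0.299 / 0.711
k_inf = 1.1607

1.1607


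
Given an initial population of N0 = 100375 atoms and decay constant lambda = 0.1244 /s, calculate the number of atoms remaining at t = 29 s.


N = N0 * exp(-lambda * t)
N = 100375 * exp(-0.1244 * 29)
N = 2721.9

2721.9


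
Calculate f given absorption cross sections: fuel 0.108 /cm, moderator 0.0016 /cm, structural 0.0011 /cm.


f = Sigma_a_fuel / (Sigma_a_fuel + Sigma_a_mod + Sigma_a_other)
f = 0.108 / (0.108 + 0.0016 + 0.0011)
f = 0.97561

0.97561


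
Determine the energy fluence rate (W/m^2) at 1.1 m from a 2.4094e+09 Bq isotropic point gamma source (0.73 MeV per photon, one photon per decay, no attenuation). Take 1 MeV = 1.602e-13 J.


psi = A * E * 1.602e-13 / (4*pi*r^2)
psi = 2.4094e+09 * 0.73 * 1.602e-13 / (4*pi*1.1^2)
psi = 1.8531e-05 W/m^2

1.8531e-05


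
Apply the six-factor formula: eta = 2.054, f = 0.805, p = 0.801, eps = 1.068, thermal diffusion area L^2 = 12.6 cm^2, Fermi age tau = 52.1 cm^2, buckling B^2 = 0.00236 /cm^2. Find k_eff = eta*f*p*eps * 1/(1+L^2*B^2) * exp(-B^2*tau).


k_inf = eta*f*p*eps = 2.054*0.805*0.801*1.068 = 1.414491
P_TNL = 1/(1 + L^2*B^2) = 1/(1 + 12.6*0.00236) = 0.9711227
P_FNL = exp(-B^2*tau) = exp(-0.00236*52.1) = 0.8843026
k_eff = k_inf * P_TNL * P_FNL = 1.414491 * 0.9711227 * 0.8843026
k_eff = 1.2147

1.2147


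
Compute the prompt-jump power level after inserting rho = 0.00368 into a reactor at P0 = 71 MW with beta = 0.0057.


P1/P0 = beta / (beta - rho)
P1/P0 = 0.0057 / (0.0057 - 0.00368) = 2.821782
P1 = 71 * 2.821782 = 200.35 MW

200.35


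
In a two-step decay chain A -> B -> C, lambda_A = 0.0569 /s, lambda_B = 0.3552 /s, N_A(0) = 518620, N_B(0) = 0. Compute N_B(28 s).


N_B(t) = lambda_A * N_A0 / (lambda_B - lambda_A) * [exp(-lambda_A*t) - exp(-lambda_B*t)]
exp(-0.0569*28) = 0.2032741; exp(-0.3552*28) = 4.793810e-05
N_B = 0.0569 * 518620 / (0.3552 - 0.0569) * (0.2032741 - 4.793810e-05)
N_B = 20104

20104


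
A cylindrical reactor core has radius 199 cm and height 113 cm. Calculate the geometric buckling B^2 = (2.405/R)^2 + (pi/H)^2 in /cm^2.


B^2 = (2.405/R)^2 + (pi/H)^2
B^2 = (2.405/199)^2 + (pi/113)^2
B^2 = 9.1899e-04 /cm^2

9.1899e-04


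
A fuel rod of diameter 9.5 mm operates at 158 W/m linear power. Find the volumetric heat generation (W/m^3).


r = D / 2 / 1000 = 9.5 / 2 / 1000 = 0.00475 m
q''' = q' / (pi * r^2)
q''' = 158 / (pi * 0.00475^2)
q''' = 2.2291e+06 W/m^3

2.2291e+06


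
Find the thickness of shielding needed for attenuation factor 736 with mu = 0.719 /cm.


x = ln(factor) / mu
x = ln(736) / 0.719
x = 9.1811 cm

9.1811


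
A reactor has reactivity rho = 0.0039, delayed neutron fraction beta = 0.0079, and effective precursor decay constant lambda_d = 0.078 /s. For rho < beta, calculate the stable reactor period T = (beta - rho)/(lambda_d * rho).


T = (beta - rho) / (lambda_d * rho)
T = (0.0079 - 0.0039) / (0.078 * 0.0039)
T = 13.149 s

13.149


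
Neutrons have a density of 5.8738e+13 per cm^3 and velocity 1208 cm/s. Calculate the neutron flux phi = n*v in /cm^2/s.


phi = n * v
phi = 5.8738e+13 * 1208
phi = 7.0956e+16 /cm^2/s

7.0956e+16


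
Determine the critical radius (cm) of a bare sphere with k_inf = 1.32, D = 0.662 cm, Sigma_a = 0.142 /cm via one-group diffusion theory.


L^2 = D / Sigma_a = 0.662 / 0.142 = 4.661972 cm^2
B_m^2 = (k_inf - 1) / L^2 = (1.32 - 1) / 4.661972 = 0.06864048 /cm^2
For a bare sphere: B_g = pi/R, so R_c = pi / sqrt(B_m^2)
R_c = pi / sqrt(0.06864048) = 11.991 cm

11.991


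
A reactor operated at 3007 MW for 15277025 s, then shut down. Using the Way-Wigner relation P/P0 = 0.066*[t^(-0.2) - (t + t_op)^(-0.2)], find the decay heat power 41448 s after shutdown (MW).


P/P0 = 0.066 * [t^(-0.2) - (t + t_op)^(-0.2)]
P/P0 = 0.066 * [41448^(-0.2) - (41448 + 15277025)^(-0.2)]
P/P0 = 0.066 * [0.1192612 - 0.03655585] = 0.005458553
P = 3007 * 0.005458553 = 16.414 MW

16.414


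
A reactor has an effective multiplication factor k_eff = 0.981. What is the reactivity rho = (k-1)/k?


rho = (k_eff - 1) / k_eff
rho = (0.981 - 1) / 0.981
rho = -0.019368

-0.019368


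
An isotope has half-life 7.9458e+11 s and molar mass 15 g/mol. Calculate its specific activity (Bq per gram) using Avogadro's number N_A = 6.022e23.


lambda = ln(2) / t_half = ln(2) / 7.9458e+11 = 8.723441e-13 /s
SA = lambda * N_A / M
SA = 8.723441e-13 * 6.022e23 / 15
SA = 3.5022e+10 Bq/g

3.5022e+10


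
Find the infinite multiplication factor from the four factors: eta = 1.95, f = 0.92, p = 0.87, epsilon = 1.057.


k_inf = eta * f * p * epsilon
k_inf = 1.95 * 0.92 * 0.87 * 1.057
k_inf = 1.6497

1.6497


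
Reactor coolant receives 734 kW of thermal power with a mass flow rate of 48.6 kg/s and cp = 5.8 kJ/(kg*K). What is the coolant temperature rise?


dT = Q / (m_dot * cp)
dT = 734 / (48.6 * 5.8)
dT = 2.6039 C

2.6039


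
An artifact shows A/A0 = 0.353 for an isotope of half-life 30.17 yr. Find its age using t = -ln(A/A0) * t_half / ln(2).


lambda = ln(2) / t_half = ln(2) / 30.17 = 0.02297472 /yr
t = -ln(A/A0) / lambda
t = -ln(0.353) / 0.02297472
t = 45.323 yr

45.323


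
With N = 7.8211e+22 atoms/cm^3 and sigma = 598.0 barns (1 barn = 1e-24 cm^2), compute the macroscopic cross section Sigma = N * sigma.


Sigma = N * sigma_barns * 1e-24
Sigma = 7.8211e+22 * 598.0 * 1e-24
Sigma = 46.770 /cm

46.770


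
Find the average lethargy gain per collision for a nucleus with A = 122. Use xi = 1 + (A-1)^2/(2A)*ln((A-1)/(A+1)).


xi = 1 + (A-1)^2/(2A) * ln((A-1)/(A+1))
xi = 1 + (122-1)^2/(2*122) * ln((122-1)/(122 +1))
xi = 0.016304

0.016304


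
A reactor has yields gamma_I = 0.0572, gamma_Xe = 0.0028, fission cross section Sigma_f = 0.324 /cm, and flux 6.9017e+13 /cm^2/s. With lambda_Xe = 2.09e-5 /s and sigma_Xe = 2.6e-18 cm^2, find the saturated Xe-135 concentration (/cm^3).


Xe_eq = (gamma_I + gamma_Xe) * Sigma_f * phi / (lambda_Xe + sigma_Xe * phi)
Numerator = (0.0572 + 0.0028) * 0.324 * 6.9017e+13 = 1.341690e+12
Denominator = 2.09e-5 + 2.6e-18 * 6.9017e+13 = 2.003442e-04
Xe_eq = 1.341690e+12 / 2.003442e-04 = 6.6969e+15 /cm^3

6.6969e+15


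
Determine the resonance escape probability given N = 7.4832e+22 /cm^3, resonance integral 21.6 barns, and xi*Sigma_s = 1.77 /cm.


p = exp(-N * I * 1e-24 / (xi*Sigma_s))
p = exp(-7.4832e+22 * 21.6 * 1e-24 / 1.77)
p = 0.40124

0.40124


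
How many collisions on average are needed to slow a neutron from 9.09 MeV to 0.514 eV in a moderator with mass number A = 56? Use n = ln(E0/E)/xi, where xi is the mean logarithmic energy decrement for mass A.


xi = 1 + (A-1)^2/(2A)*ln((A-1)/(A+1)) = 0.03529286 (for A = 56)
n = ln(E0/E) / xi
n = ln(9.09e6 / 0.514) / 0.03529286
n = ln(1.768482e+07) / 0.03529286 = 472.85

472.85


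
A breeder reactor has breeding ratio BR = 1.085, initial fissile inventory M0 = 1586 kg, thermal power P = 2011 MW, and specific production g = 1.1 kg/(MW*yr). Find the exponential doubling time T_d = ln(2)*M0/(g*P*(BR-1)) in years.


Breeding gain G = BR - 1 = 1.085 - 1 = 0.085
Fissile production rate = g * P * G = 1.1 * 2011 * 0.085 = 188.0285 kg/yr
T_d = ln(2) * M0 / (g * P * G)
T_d = ln(2) * 1586 / 188.0285 = 5.8466 yr

5.8466


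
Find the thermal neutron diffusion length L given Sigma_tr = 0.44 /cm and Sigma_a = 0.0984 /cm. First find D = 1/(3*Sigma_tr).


D = 1 / (3 * Sigma_tr) = 1 / (3 * 0.44) = 0.7575758 cm
L = sqrt(D / Sigma_a)
L = sqrt(0.7575758 / 0.0984)
L = 2.7747 cm

2.7747


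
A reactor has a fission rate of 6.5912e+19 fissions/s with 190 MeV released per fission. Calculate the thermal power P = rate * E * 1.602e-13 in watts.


P = fission_rate * E_MeV * 1.602e-13
P = 6.5912e+19 * 190 * 1.602e-13
P = 2.0062e+09 W

2.0062e+09


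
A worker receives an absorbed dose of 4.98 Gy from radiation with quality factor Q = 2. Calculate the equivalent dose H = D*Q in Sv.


H = D * Q
H = 4.98 * 2
H = 9.9600 Sv

9.9600


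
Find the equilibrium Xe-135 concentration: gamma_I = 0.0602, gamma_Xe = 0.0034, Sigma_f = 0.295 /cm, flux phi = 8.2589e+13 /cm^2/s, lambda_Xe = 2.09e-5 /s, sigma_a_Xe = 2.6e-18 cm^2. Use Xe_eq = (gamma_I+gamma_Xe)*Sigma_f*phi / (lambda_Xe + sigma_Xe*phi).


Xe_eq = (gamma_I + gamma_Xe) * Sigma_f * phi / (lambda_Xe + sigma_Xe * phi)
Numerator = (0.0602 + 0.0034) * 0.295 * 8.2589e+13 = 1.549535e+12
Denominator = 2.09e-5 + 2.6e-18 * 8.2589e+13 = 2.356314e-04
Xe_eq = 1.549535e+12 / 2.356314e-04 = 6.5761e+15 /cm^3

6.5761e+15


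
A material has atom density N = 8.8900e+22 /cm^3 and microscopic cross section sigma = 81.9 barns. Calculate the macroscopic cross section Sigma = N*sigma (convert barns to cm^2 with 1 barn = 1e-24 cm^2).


Sigma = N * sigma_barns * 1e-24
Sigma = 8.8900e+22 * 81.9 * 1e-24
Sigma = 7.2809 /cm

7.2809


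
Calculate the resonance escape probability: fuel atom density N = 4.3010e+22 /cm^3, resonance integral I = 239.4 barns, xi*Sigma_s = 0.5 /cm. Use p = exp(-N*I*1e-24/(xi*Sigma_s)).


p = exp(-N * I * 1e-24 / (xi*Sigma_s))
p = exp(-4.3010e+22 * 239.4 * 1e-24 / 0.5)
p = 1.1389e-09

1.1389e-09


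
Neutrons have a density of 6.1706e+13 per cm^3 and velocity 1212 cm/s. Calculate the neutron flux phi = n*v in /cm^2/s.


phi = n * v
phi = 6.1706e+13 * 1212
phi = 7.4788e+16 /cm^2/s

7.4788e+16


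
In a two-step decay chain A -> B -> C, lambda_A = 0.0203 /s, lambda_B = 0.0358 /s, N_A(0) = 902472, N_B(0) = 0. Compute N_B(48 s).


N_B(t) = lambda_A * N_A0 / (lambda_B - lambda_A) * [exp(-lambda_A*t) - exp(-lambda_B*t)]
exp(-0.0203*48) = 0.3774187; exp(-0.0358*48) = 0.1793529
N_B = 0.0203 * 902472 / (0.0358 - 0.0203) * (0.3774187 - 0.1793529)
N_B = 234103

234103


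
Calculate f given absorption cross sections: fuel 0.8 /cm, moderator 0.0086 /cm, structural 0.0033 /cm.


f = Sigma_a_fuel / (Sigma_a_fuel + Sigma_a_mod + Sigma_a_other)
f = 0.8 / (0.8 + 0.0086 + 0.0033)
f = 0.98534

0.98534


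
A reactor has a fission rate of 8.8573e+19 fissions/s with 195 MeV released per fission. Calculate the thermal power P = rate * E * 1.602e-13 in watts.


P = fission_rate * E_MeV * 1.602e-13
P = 8.8573e+19 * 195 * 1.602e-13
P = 2.7669e+09 W

2.7669e+09


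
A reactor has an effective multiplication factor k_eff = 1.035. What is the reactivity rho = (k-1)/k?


rho = (k_eff - 1) / k_eff
rho = (1.035 - 1) / 1.035
rho = 0.033816

0.033816


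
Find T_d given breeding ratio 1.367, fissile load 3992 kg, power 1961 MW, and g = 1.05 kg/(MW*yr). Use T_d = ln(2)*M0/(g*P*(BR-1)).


Breeding gain G = BR - 1 = 1.367 - 1 = 0.367
Fissile production rate = g * P * G = 1.05 * 1961 * 0.367 = 755.67135 kg/yr
T_d = ln(2) * M0 / (g * P * G)
T_d = ln(2) * 3992 / 755.67135 = 3.6617 yr

3.6617


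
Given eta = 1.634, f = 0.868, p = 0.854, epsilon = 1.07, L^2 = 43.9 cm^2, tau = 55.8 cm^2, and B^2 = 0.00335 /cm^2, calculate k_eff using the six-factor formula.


k_inf = eta*f*p*eps = 1.634*0.868*0.854*1.07 = 1.296025
P_TNL = 1/(1 + L^2*B^2) = 1/(1 + 43.9*0.00335) = 0.8717902
P_FNL = exp(-B^2*tau) = exp(-0.00335*55.8) = 0.8295018
k_eff = k_inf * P_TNL * P_FNL = 1.296025 * 0.8717902 * 0.8295018
k_eff = 0.93722

0.93722


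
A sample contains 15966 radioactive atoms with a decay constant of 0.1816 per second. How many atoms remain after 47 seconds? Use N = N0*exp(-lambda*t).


N = N0 * exp(-lambda * t)
N = 15966 * exp(-0.1816 * 47)
N = 3.1362

3.1362


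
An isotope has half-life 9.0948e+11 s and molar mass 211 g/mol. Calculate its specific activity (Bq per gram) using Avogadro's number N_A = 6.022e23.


lambda = ln(2) / t_half = ln(2) / 9.0948e+11 = 7.621357e-13 /s
SA = lambda * N_A / M
SA = 7.621357e-13 * 6.022e23 / 211
SA = 2.1752e+09 Bq/g

2.1752e+09


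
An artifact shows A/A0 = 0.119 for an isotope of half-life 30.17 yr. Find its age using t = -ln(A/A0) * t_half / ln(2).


lambda = ln(2) / t_half = ln(2) / 30.17 = 0.02297472 /yr
t = -ln(A/A0) / lambda
t = -ln(0.119) / 0.02297472
t = 92.651 yr

92.651


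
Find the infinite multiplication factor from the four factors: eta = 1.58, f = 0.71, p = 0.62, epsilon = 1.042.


k_inf = eta * f * p * epsilon
k_inf = 1.58 * 0.71 * 0.62 * 1.042
k_inf = 0.72473

0.72473


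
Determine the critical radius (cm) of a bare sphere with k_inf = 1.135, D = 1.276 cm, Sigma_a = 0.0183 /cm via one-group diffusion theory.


L^2 = D / Sigma_a = 1.276 / 0.0183 = 69.72678 cm^2
B_m^2 = (k_inf - 1) / L^2 = (1.135 - 1) / 69.72678 = 0.001936128 /cm^2
For a bare sphere: B_g = pi/R, so R_c = pi / sqrt(B_m^2)
R_c = pi / sqrt(0.001936128) = 71.397 cm

71.397


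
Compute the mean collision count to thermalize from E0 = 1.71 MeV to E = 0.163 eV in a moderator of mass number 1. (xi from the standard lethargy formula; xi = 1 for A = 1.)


xi = 1 + (A-1)^2/(2A)*ln((A-1)/(A+1)) = 1 (for A = 1)
n = ln(E0/E) / xi
n = ln(1.71e6 / 0.163) / 1
n = ln(1.049080e+07) / 1 = 16.166

16.166


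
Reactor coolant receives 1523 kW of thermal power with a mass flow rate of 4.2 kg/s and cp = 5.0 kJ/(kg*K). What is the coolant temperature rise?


dT = Q / (m_dot * cp)
dT = 1523 / (4.2 * 5.0)
dT = 72.524 C

72.524


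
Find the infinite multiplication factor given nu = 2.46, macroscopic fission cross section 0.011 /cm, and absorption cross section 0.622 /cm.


k_inf = nu * Sigma_f / Sigma_a
k_inf = 2.46 * 0.011 / 0.622
k_inf = 0.043505

0.043505


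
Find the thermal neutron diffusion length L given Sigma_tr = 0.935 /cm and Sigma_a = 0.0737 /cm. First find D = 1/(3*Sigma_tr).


D = 1 / (3 * Sigma_tr) = 1 / (3 * 0.935) = 0.3565062 cm
L = sqrt(D / Sigma_a)
L = sqrt(0.3565062 / 0.0737)
L = 2.1994 cm

2.1994


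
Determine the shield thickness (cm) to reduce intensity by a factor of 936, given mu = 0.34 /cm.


x = ln(factor) / mu
x = ln(936) / 0.34
x = 20.122 cm

20.122


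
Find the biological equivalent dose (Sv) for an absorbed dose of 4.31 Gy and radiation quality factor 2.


H = D * Q
H = 4.31 * 2
H = 8.6200 Sv

8.6200


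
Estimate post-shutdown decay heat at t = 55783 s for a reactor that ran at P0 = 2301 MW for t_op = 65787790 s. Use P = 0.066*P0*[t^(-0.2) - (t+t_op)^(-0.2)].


P/P0 = 0.066 * [t^(-0.2) - (t + t_op)^(-0.2)]
P/P0 = 0.066 * [55783^(-0.2) - (55783 + 65787790)^(-0.2)]
P/P0 = 0.066 * [0.1123827 - 0.02730847] = 0.005614899
P = 2301 * 0.005614899 = 12.920 MW

12.920


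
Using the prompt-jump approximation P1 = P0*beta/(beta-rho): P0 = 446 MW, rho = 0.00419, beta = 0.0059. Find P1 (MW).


P1/P0 = beta / (beta - rho)
P1/P0 = 0.0059 / (0.0059 - 0.00419) = 3.450292
P1 = 446 * 3.450292 = 1538.8 MW

1538.8


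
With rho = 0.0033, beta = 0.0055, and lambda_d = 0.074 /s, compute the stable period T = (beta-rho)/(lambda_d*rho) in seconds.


T = (beta - rho) / (lambda_d * rho)
T = (0.0055 - 0.0033) / (0.074 * 0.0033)
T = 9.0090 s

9.0090


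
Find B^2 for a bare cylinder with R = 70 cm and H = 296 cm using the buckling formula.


B^2 = (2.405/R)^2 + (pi/H)^2
B^2 = (2.405/70)^2 + (pi/296)^2
B^2 = 0.0012931 /cm^2

0.0012931


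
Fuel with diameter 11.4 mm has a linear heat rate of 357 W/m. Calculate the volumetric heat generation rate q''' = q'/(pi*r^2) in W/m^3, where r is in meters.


r = D / 2 / 1000 = 11.4 / 2 / 1000 = 0.0057 m
q''' = q' / (pi * r^2)
q''' = 357 / (pi * 0.0057^2)
q''' = 3.4976e+06 W/m^3

3.4976e+06


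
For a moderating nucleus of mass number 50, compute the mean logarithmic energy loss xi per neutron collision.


xi = 1 + (A-1)^2/(2A) * ln((A-1)/(A+1))
xi = 1 + (50-1)^2/(2*50) * ln((50-1)/(50 +1))
xi = 0.039472

0.039472


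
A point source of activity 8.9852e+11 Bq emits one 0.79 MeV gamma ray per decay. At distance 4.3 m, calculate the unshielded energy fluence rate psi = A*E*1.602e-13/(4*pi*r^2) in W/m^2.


psi = A * E * 1.602e-13 / (4*pi*r^2)
psi = 8.9852e+11 * 0.79 * 1.602e-13 / (4*pi*4.3^2)
psi = 4.8941e-04 W/m^2

4.8941e-04


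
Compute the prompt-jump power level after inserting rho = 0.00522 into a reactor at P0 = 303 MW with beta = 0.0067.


P1/P0 = beta / (beta - rho)
P1/P0 = 0.0067 / (0.0067 - 0.00522) = 4.527027
P1 = 303 * 4.527027 = 1371.7 MW

1371.7


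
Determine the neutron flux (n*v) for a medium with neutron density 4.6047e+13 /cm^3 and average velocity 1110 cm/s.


phi = n * v
phi = 4.6047e+13 * 1110
phi = 5.1112e+16 /cm^2/s

5.1112e+16


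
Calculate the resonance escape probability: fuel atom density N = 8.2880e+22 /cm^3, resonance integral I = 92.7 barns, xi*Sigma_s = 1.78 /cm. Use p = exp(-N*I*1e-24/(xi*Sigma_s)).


p = exp(-N * I * 1e-24 / (xi*Sigma_s))
p = exp(-8.2880e+22 * 92.7 * 1e-24 / 1.78)
p = 0.013349

0.013349


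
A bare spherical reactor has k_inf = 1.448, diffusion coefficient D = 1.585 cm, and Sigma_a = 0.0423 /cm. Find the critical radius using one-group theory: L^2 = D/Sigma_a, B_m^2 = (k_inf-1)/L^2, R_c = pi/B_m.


L^2 = D / Sigma_a = 1.585 / 0.0423 = 37.47045 cm^2
B_m^2 = (k_inf - 1) / L^2 = (1.448 - 1) / 37.47045 = 0.01195609 /cm^2
For a bare sphere: B_g = pi/R, so R_c = pi / sqrt(B_m^2)
R_c = pi / sqrt(0.01195609) = 28.731 cm

28.731


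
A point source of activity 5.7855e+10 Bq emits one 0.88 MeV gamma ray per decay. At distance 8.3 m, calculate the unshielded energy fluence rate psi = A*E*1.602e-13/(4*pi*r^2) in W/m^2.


psi = A * E * 1.602e-13 / (4*pi*r^2)
psi = 5.7855e+10 * 0.88 * 1.602e-13 / (4*pi*8.3^2)
psi = 9.4215e-06 W/m^2

9.4215e-06


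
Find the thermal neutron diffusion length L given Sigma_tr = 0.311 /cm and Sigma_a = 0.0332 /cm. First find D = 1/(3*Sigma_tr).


D = 1 / (3 * Sigma_tr) = 1 / (3 * 0.311) = 1.071811 cm
L = sqrt(D / Sigma_a)
L = sqrt(1.071811 / 0.0332)
L = 5.6819 cm

5.6819


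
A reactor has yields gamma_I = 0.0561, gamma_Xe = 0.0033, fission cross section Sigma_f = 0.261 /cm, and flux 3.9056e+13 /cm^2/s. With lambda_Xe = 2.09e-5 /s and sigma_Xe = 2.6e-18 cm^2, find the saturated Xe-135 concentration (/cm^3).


Xe_eq = (gamma_I + gamma_Xe) * Sigma_f * phi / (lambda_Xe + sigma_Xe * phi)
Numerator = (0.0561 + 0.0033) * 0.261 * 3.9056e+13 = 6.055008e+11
Denominator = 2.09e-5 + 2.6e-18 * 3.9056e+13 = 1.224456e-04
Xe_eq = 6.055008e+11 / 1.224456e-04 = 4.9451e+15 /cm^3

4.9451e+15


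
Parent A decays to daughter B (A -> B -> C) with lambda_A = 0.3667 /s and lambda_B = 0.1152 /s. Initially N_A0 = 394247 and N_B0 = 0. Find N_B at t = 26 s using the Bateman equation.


N_B(t) = lambda_A * N_A0 / (lambda_B - lambda_A) * [exp(-lambda_A*t) - exp(-lambda_B*t)]
exp(-0.3667*26) = 7.233518e-05; exp(-0.1152*26) = 0.05002662
N_B = 0.3667 * 394247 / (0.1152 - 0.3667) * (7.233518e-05 - 0.05002662)
N_B = 28715

28715


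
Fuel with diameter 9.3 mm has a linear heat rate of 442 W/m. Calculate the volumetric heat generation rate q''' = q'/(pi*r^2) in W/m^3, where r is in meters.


r = D / 2 / 1000 = 9.3 / 2 / 1000 = 0.00465 m
q''' = q' / (pi * r^2)
q''' = 442 / (pi * 0.00465^2)
q''' = 6.5068e+06 W/m^3

6.5068e+06


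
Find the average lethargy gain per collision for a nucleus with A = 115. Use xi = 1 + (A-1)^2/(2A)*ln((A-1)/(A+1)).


xi = 1 + (A-1)^2/(2A) * ln((A-1)/(A+1))
xi = 1 + (115-1)^2/(2*115) * ln((115-1)/(115 +1))
xi = 0.017291

0.017291


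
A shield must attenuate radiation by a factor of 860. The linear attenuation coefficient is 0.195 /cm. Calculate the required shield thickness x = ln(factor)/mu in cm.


x = ln(factor) / mu
x = ln(860) / 0.195
x = 34.651 cm

34.651


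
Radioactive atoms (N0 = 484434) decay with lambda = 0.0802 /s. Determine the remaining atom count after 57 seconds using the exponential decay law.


N = N0 * exp(-lambda * t)
N = 484434 * exp(-0.0802 * 57)
N = 5010.7

5010.7


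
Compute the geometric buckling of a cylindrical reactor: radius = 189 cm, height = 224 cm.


B^2 = (2.405/R)^2 + (pi/H)^2
B^2 = (2.405/189)^2 + (pi/224)^2
B^2 = 3.5862e-04 /cm^2

3.5862e-04


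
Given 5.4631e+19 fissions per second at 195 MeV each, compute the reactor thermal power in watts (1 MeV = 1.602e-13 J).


P = fission_rate * E_MeV * 1.602e-13
P = 5.4631e+19 * 195 * 1.602e-13
P = 1.7066e+09 W

1.7066e+09


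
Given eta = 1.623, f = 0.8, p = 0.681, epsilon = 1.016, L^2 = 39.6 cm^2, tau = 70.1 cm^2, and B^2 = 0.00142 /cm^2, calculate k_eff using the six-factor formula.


k_inf = eta*f*p*eps = 1.623*0.8*0.681*1.016 = 0.8983578
P_TNL = 1/(1 + L^2*B^2) = 1/(1 + 39.6*0.00142) = 0.9467617
P_FNL = exp(-B^2*tau) = exp(-0.00142*70.1) = 0.9052519
k_eff = k_inf * P_TNL * P_FNL = 0.8983578 * 0.9467617 * 0.9052519
k_eff = 0.76994

0.76994


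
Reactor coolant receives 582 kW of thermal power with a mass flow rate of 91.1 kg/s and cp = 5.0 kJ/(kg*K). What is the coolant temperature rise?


dT = Q / (m_dot * cp)
dT = 582 / (91.1 * 5.0)
dT = 1.2777 C

1.2777


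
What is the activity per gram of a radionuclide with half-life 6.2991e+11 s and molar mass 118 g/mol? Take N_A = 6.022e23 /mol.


lambda = ln(2) / t_half = ln(2) / 6.2991e+11 = 1.100391e-12 /s
SA = lambda * N_A / M
SA = 1.100391e-12 * 6.022e23 / 118
SA = 5.6157e+09 Bq/g

5.6157e+09


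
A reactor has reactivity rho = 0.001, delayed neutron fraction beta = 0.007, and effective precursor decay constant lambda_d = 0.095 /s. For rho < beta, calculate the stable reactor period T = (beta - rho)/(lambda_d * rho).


T = (beta - rho) / (lambda_d * rho)
T = (0.007 - 0.001) / (0.095 * 0.001)
T = 63.158 s

63.158


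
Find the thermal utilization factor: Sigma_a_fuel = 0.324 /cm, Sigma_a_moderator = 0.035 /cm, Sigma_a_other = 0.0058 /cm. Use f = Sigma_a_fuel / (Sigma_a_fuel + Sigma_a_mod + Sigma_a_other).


f = Sigma_a_fuel / (Sigma_a_fuel + Sigma_a_mod + Sigma_a_other)
f = 0.324 / (0.324 + 0.035 + 0.0058)
f = 0.88816

0.88816


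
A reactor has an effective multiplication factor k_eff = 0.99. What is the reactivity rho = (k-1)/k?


rho = (k_eff - 1) / k_eff
rho = (0.99 - 1) / 0.99
rho = -0.010101

-0.010101


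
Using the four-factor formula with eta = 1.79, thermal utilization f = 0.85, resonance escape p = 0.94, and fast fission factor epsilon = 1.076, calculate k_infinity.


k_inf = eta * f * p * epsilon
k_inf = 1.79 * 0.85 * 0.94 * 1.076
k_inf = 1.5389

1.5389


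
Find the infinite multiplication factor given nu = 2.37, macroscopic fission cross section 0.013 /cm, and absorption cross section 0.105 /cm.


k_inf = nu * Sigma_f / Sigma_a
k_inf = 2.37 * 0.013 / 0.105
k_inf = 0.29343

0.29343


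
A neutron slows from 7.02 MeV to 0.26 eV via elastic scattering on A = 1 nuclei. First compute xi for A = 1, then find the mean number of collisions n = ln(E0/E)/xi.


xi = 1 + (A-1)^2/(2A)*ln((A-1)/(A+1)) = 1 (for A = 1)
n = ln(E0/E) / xi
n = ln(7.02e6 / 0.26) / 1
n = ln(2.700000e+07) / 1 = 17.111

17.111


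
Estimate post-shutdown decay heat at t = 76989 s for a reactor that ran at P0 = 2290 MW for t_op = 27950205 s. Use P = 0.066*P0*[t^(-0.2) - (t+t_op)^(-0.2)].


P/P0 = 0.066 * [t^(-0.2) - (t + t_op)^(-0.2)]
P/P0 = 0.066 * [76989^(-0.2) - (76989 + 27950205)^(-0.2)]
P/P0 = 0.066 * [0.1053693 - 0.03239545] = 0.004816274
P = 2290 * 0.004816274 = 11.029 MW

11.029


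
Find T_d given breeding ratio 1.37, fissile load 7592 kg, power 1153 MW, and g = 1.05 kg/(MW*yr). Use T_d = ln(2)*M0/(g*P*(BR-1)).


Breeding gain G = BR - 1 = 1.37 - 1 = 0.37
Fissile production rate = g * P * G = 1.05 * 1153 * 0.37 = 447.9405 kg/yr
T_d = ln(2) * M0 / (g * P * G)
T_d = ln(2) * 7592 / 447.9405 = 11.748 yr

11.748


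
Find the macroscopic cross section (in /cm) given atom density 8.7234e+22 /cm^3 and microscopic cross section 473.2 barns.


Sigma = N * sigma_barns * 1e-24
Sigma = 8.7234e+22 * 473.2 * 1e-24
Sigma = 41.279 /cm

41.279


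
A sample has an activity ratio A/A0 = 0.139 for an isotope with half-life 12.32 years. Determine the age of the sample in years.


lambda = ln(2) / t_half = ln(2) / 12.32 = 0.05626195 /yr
t = -ln(A/A0) / lambda
t = -ln(0.139) / 0.05626195
t = 35.073 yr

35.073


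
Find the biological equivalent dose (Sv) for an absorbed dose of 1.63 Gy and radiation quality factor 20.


H = D * Q
H = 1.63 * 20
H = 32.600 Sv

32.600


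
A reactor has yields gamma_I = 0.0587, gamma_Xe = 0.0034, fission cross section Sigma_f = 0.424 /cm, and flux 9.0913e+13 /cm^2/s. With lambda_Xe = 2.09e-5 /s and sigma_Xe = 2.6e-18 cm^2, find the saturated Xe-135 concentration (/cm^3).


Xe_eq = (gamma_I + gamma_Xe) * Sigma_f * phi / (lambda_Xe + sigma_Xe * phi)
Numerator = (0.0587 + 0.0034) * 0.424 * 9.0913e+13 = 2.393776e+12
Denominator = 2.09e-5 + 2.6e-18 * 9.0913e+13 = 2.572738e-04
Xe_eq = 2.393776e+12 / 2.572738e-04 = 9.3044e+15 /cm^3

9.3044e+15


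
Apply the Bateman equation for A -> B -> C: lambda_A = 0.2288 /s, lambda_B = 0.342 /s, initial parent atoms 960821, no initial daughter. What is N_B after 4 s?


N_B(t) = lambda_A * N_A0 / (lambda_B - lambda_A) * [exp(-lambda_A*t) - exp(-lambda_B*t)]
exp(-0.2288*4) = 0.4004365; exp(-0.342*4) = 0.2546157
N_B = 0.2288 * 960821 / (0.342 - 0.2288) * (0.4004365 - 0.2546157)
N_B = 283186

283186


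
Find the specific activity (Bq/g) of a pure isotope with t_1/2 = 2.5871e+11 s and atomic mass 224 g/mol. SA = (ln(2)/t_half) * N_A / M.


lambda = ln(2) / t_half = ln(2) / 2.5871e+11 = 2.679244e-12 /s
SA = lambda * N_A / M
SA = 2.679244e-12 * 6.022e23 / 224
SA = 7.2029e+09 Bq/g

7.2029e+09


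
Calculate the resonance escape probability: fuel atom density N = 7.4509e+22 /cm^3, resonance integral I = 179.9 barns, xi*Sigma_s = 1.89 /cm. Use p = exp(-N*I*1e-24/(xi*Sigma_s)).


p = exp(-N * I * 1e-24 / (xi*Sigma_s))
p = exp(-7.4509e+22 * 179.9 * 1e-24 / 1.89)
p = 8.3161e-04

8.3161e-04


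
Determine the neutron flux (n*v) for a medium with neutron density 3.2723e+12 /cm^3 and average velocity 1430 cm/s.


phi = n * v
phi = 3.2723e+12 * 1430
phi = 4.6794e+15 /cm^2/s

4.6794e+15


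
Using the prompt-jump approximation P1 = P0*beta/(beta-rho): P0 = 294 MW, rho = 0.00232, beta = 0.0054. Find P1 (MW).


P1/P0 = beta / (beta - rho)
P1/P0 = 0.0054 / (0.0054 - 0.00232) = 1.753247
P1 = 294 * 1.753247 = 515.45 MW

515.45


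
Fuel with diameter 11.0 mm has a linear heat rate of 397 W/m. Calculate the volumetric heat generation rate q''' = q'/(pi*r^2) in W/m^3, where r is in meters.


r = D / 2 / 1000 = 11.0 / 2 / 1000 = 0.0055 m
q''' = q' / (pi * r^2)
q''' = 397 / (pi * 0.0055^2)
q''' = 4.1775e+06 W/m^3

4.1775e+06


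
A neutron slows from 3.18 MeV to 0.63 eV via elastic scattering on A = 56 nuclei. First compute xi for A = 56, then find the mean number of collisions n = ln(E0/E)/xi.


xi = 1 + (A-1)^2/(2A)*ln((A-1)/(A+1)) = 0.03529286 (for A = 56)
n = ln(E0/E) / xi
n = ln(3.18e6 / 0.63) / 0.03529286
n = ln(5.047619e+06) / 0.03529286 = 437.32

437.32


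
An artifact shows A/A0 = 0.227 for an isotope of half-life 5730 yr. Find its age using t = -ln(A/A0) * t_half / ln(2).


lambda = ln(2) / t_half = ln(2) / 5730 = 1.209681e-04 /yr
t = -ln(A/A0) / lambda
t = -ln(0.227) / 1.209681e-04
t = 12258 yr

12258


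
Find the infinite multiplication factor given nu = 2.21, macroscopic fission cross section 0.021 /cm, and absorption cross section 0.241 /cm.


k_inf = nu * Sigma_f / Sigma_a
k_inf = 2.21 * 0.021 / 0.241
k_inf = 0.19257

0.19257


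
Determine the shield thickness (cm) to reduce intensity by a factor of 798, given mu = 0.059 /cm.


x = ln(factor) / mu
x = ln(798) / 0.059
x = 113.26 cm

113.26


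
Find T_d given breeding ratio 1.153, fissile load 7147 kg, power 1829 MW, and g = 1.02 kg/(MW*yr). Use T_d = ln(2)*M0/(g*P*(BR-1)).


Breeding gain G = BR - 1 = 1.153 - 1 = 0.153
Fissile production rate = g * P * G = 1.02 * 1829 * 0.153 = 285.43374 kg/yr
T_d = ln(2) * M0 / (g * P * G)
T_d = ln(2) * 7147 / 285.43374 = 17.356 yr

17.356


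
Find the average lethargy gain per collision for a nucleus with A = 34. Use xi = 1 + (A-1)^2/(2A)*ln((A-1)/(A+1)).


xi = 1 + (A-1)^2/(2A) * ln((A-1)/(A+1))
xi = 1 + (34-1)^2/(2*34) * ln((34-1)/(34 +1))
xi = 0.057687

0.057687


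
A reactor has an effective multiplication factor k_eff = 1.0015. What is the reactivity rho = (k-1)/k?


rho = (k_eff - 1) / k_eff
rho = (1.0015 - 1) / 1.0015
rho = 0.0014978

0.0014978


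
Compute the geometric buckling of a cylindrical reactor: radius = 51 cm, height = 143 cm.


B^2 = (2.405/R)^2 + (pi/H)^2
B^2 = (2.405/51)^2 + (pi/143)^2
B^2 = 0.0027064 /cm^2

0.0027064


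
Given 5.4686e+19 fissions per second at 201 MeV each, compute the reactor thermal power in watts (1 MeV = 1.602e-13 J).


P = fission_rate * E_MeV * 1.602e-13
P = 5.4686e+19 * 201 * 1.602e-13
P = 1.7609e+09 W

1.7609e+09


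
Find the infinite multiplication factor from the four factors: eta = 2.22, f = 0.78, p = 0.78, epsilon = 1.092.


k_inf = eta * f * p * epsilon
k_inf = 2.22 * 0.78 * 0.78 * 1.092
k_inf = 1.4749

1.4749


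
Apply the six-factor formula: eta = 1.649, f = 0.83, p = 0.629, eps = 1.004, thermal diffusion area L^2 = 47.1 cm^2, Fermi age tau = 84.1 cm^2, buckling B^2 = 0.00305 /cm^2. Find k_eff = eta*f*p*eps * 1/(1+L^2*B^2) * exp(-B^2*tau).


k_inf = eta*f*p*eps = 1.649*0.83*0.629*1.004 = 0.8643370
P_TNL = 1/(1 + L^2*B^2) = 1/(1 + 47.1*0.00305) = 0.8743896
P_FNL = exp(-B^2*tau) = exp(-0.00305*84.1) = 0.7737511
k_eff = k_inf * P_TNL * P_FNL = 0.8643370 * 0.8743896 * 0.7737511
k_eff = 0.58478

0.58478


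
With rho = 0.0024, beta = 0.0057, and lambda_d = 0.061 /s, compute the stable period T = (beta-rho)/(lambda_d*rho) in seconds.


T = (beta - rho) / (lambda_d * rho)
T = (0.0057 - 0.0024) / (0.061 * 0.0024)
T = 22.541 s

22.541


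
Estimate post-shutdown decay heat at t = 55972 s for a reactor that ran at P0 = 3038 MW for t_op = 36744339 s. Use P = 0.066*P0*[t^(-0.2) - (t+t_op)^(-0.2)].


P/P0 = 0.066 * [t^(-0.2) - (t + t_op)^(-0.2)]
P/P0 = 0.066 * [55972^(-0.2) - (55972 + 36744339)^(-0.2)]
P/P0 = 0.066 * [0.1123067 - 0.03067819] = 0.005387482
P = 3038 * 0.005387482 = 16.367 MW

16.367


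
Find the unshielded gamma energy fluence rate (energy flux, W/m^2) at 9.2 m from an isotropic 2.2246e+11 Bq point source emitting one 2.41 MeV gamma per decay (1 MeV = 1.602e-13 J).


psi = A * E * 1.602e-13 / (4*pi*r^2)
psi = 2.2246e+11 * 2.41 * 1.602e-13 / (4*pi*9.2^2)
psi = 8.0751e-05 W/m^2

8.0751e-05


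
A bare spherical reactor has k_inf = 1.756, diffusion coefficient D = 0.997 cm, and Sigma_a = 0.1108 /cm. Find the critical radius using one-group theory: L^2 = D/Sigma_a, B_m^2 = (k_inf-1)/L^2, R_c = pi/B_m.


L^2 = D / Sigma_a = 0.997 / 0.1108 = 8.998195 cm^2
B_m^2 = (k_inf - 1) / L^2 = (1.756 - 1) / 8.998195 = 0.08401685 /cm^2
For a bare sphere: B_g = pi/R, so R_c = pi / sqrt(B_m^2)
R_c = pi / sqrt(0.08401685) = 10.838 cm

10.838


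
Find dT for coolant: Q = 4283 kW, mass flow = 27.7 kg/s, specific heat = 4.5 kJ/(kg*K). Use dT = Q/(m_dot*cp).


dT = Q / (m_dot * cp)
dT = 4283 / (27.7 * 4.5)
dT = 34.360 C

34.360


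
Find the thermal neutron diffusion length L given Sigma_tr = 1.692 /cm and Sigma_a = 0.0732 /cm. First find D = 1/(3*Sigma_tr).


D = 1 / (3 * Sigma_tr) = 1 / (3 * 1.692) = 0.1970055 cm
L = sqrt(D / Sigma_a)
L = sqrt(0.1970055 / 0.0732)
L = 1.6405 cm

1.6405


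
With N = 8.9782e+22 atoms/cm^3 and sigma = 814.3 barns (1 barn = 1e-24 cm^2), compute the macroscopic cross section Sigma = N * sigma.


Sigma = N * sigma_barns * 1e-24
Sigma = 8.9782e+22 * 814.3 * 1e-24
Sigma = 73.109 /cm

73.109
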